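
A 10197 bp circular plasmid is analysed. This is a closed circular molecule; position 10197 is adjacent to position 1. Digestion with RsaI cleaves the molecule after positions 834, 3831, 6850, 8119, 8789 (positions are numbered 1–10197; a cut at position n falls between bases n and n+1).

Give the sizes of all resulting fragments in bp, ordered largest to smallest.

Circular molecule, 5 cuts → 5 fragments:
  3831 − 834 = 2997 bp
  6850 − 3831 = 3019 bp
  8119 − 6850 = 1269 bp
  8789 − 8119 = 670 bp
  wrap: 10197 − 8789 + 834 = 2242 bp
Sorted largest to smallest: 3019, 2997, 2242, 1269, 670 bp.

3019, 2997, 2242, 1269, 670 bp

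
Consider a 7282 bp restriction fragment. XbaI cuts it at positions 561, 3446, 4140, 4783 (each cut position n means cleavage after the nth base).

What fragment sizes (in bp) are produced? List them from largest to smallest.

2885, 2499, 694, 643, 561 bp

Linear molecule, 4 cuts → 5 fragments:
  561 − 0 = 561 bp
  3446 − 561 = 2885 bp
  4140 − 3446 = 694 bp
  4783 − 4140 = 643 bp
  7282 − 4783 = 2499 bp
Sorted largest to smallest: 2885, 2499, 694, 643, 561 bp.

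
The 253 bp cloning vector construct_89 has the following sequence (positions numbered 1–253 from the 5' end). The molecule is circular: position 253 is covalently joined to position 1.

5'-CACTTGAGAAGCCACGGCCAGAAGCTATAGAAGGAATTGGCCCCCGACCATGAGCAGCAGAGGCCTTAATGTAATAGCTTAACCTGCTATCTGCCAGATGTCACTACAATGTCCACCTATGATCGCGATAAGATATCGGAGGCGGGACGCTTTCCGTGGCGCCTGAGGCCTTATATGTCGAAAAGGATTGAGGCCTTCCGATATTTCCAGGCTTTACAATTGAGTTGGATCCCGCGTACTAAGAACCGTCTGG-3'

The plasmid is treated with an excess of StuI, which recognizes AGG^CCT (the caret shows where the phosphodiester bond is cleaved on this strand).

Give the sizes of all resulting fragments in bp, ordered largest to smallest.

StuI sites (AGGCCT) start at positions 61, 166, 191.
StuI cuts after base 3 of each site, so after positions 63, 168, 193.
Circular molecule, 3 cuts → 3 fragments:
  64–168 → 105 bp
  169–193 → 25 bp
  194–253 then 1–63 → 60 + 63 = 123 bp
Sorted largest to smallest: 123, 105, 25 bp.

123, 105, 25 bp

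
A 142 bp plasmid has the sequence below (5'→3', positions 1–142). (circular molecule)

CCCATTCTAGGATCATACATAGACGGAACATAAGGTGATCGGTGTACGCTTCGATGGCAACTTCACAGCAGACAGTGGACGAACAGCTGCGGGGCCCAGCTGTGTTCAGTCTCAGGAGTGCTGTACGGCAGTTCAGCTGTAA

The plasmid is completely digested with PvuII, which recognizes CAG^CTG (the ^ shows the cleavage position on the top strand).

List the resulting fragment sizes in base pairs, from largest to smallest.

92, 37, 13 bp

PvuII sites (CAGCTG) start at positions 84, 97, 134.
PvuII cuts after base 3 of each site, so after positions 86, 99, 136.
Circular molecule, 3 cuts → 3 fragments:
  87–99 → 13 bp
  100–136 → 37 bp
  137–142 then 1–86 → 6 + 86 = 92 bp
Sorted largest to smallest: 92, 37, 13 bp.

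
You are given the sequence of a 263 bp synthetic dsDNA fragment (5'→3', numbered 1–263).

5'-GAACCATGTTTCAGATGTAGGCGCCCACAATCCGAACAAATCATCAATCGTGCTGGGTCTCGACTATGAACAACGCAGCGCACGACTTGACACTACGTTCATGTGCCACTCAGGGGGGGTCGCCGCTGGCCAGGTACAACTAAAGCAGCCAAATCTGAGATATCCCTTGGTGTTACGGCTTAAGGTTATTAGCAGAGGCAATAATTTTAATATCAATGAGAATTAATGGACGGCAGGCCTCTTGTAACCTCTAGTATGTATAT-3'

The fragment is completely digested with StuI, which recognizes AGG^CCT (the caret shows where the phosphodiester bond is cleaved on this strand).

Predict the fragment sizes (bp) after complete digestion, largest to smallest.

237, 26 bp

The StuI site (AGGCCT) starts at position 235.
StuI cuts after base 3 of each site, so after position 237.
Linear molecule, 1 cut → 2 fragments:
  1–237 → 237 bp
  238–263 → 26 bp
Sorted largest to smallest: 237, 26 bp.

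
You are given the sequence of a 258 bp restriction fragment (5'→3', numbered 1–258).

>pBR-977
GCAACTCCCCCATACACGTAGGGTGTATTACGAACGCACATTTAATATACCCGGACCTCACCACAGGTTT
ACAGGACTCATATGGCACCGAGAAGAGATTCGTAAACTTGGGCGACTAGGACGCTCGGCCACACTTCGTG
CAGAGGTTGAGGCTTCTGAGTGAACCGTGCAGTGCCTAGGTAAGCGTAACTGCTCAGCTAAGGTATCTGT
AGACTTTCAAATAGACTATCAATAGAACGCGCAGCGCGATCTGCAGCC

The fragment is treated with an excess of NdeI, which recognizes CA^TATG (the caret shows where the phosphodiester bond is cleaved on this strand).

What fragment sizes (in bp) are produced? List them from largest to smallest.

The NdeI site (CATATG) starts at position 79.
NdeI cuts after base 2 of each site, so after position 80.
Linear molecule, 1 cut → 2 fragments:
  1–80 → 80 bp
  81–258 → 178 bp
Sorted largest to smallest: 178, 80 bp.

178, 80 bp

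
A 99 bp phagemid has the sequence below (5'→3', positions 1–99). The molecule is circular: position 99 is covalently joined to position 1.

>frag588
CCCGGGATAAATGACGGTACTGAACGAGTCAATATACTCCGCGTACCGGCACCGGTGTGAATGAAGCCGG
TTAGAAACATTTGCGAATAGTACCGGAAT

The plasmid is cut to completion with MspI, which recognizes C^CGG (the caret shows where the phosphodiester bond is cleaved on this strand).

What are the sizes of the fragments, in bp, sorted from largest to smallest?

MspI sites (CCGG) start at positions 2, 46, 52, 67, 93.
MspI cuts after the first base of each site, so after positions 2, 46, 52, 67, 93.
Circular molecule, 5 cuts → 5 fragments:
  3–46 → 44 bp
  47–52 → 6 bp
  53–67 → 15 bp
  68–93 → 26 bp
  94–99 then 1–2 → 6 + 2 = 8 bp
Sorted largest to smallest: 44, 26, 15, 8, 6 bp.

44, 26, 15, 8, 6 bp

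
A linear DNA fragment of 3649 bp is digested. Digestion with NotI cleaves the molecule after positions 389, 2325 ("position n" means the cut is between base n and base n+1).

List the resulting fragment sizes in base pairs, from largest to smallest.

1936, 1324, 389 bp

Linear molecule, 2 cuts → 3 fragments:
  389 − 0 = 389 bp
  2325 − 389 = 1936 bp
  3649 − 2325 = 1324 bp
Sorted largest to smallest: 1936, 1324, 389 bp.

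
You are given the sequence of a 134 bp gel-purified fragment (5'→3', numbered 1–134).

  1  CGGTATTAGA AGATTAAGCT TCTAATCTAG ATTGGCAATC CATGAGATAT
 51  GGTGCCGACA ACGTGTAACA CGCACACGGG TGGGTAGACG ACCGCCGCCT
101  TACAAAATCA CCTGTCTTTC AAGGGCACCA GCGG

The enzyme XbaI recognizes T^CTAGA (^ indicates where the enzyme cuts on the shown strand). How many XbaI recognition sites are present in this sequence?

TCTAGA occurs starting at position 26.
XbaI cuts at 1 site.

1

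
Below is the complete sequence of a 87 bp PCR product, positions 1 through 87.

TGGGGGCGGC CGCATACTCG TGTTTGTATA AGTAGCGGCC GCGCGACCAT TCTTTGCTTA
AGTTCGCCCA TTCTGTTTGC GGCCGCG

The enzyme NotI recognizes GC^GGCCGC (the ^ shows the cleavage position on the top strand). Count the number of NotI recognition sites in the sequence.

3

GCGGCCGC occurs starting at positions 6, 35, 79.
NotI cuts at 3 sites.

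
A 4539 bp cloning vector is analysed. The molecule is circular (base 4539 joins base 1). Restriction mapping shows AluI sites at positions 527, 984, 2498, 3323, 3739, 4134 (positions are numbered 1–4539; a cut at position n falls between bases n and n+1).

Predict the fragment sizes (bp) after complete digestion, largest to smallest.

Circular molecule, 6 cuts → 6 fragments:
  984 − 527 = 457 bp
  2498 − 984 = 1514 bp
  3323 − 2498 = 825 bp
  3739 − 3323 = 416 bp
  4134 − 3739 = 395 bp
  wrap: 4539 − 4134 + 527 = 932 bp
Sorted largest to smallest: 1514, 932, 825, 457, 416, 395 bp.

1514, 932, 825, 457, 416, 395 bp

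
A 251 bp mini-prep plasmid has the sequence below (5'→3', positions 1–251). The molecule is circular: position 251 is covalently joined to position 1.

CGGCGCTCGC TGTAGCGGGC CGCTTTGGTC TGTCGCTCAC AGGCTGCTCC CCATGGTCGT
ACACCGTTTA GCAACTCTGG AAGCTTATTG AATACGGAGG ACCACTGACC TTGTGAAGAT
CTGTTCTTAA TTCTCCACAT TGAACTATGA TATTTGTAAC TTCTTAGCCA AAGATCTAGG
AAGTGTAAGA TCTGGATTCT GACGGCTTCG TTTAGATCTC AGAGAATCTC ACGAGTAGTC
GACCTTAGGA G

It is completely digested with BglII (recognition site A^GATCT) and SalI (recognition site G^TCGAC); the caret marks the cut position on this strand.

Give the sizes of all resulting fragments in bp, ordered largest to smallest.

BglII sites (AGATCT) start at positions 117, 172, 188, 214.
BglII cuts after the first base of each site, so after positions 117, 172, 188, 214.
The SalI site (GTCGAC) starts at position 238.
SalI cuts after the first base of each site, so after position 238.
Combined cut positions: 117, 172, 188, 214, 238.
Circular molecule, 5 cuts → 5 fragments:
  118–172 → 55 bp
  173–188 → 16 bp
  189–214 → 26 bp
  215–238 → 24 bp
  239–251 then 1–117 → 13 + 117 = 130 bp
Sorted largest to smallest: 130, 55, 26, 24, 16 bp.

130, 55, 26, 24, 16 bp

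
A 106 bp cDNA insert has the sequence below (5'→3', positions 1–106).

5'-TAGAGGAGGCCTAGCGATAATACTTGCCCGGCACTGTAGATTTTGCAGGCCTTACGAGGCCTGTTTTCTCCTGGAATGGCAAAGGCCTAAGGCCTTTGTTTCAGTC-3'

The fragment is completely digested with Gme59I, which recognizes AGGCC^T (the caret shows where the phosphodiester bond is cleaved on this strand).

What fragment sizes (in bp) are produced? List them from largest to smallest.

40, 26, 12, 11, 10, 7 bp

Gme59I sites (AGGCCT) start at positions 7, 47, 57, 83, 90.
Gme59I cuts after base 5 of each site (before the last base), so after positions 11, 51, 61, 87, 94.
Linear molecule, 5 cuts → 6 fragments:
  1–11 → 11 bp
  12–51 → 40 bp
  52–61 → 10 bp
  62–87 → 26 bp
  88–94 → 7 bp
  95–106 → 12 bp
Sorted largest to smallest: 40, 26, 12, 11, 10, 7 bp.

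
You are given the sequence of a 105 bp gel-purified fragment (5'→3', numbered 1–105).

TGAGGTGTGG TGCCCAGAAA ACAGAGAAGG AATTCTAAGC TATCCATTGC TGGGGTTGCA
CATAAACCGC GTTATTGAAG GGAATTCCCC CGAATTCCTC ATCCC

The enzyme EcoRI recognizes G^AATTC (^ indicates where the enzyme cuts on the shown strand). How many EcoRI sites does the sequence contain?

3

GAATTC occurs starting at positions 30, 82, 92.
EcoRI cuts at 3 sites.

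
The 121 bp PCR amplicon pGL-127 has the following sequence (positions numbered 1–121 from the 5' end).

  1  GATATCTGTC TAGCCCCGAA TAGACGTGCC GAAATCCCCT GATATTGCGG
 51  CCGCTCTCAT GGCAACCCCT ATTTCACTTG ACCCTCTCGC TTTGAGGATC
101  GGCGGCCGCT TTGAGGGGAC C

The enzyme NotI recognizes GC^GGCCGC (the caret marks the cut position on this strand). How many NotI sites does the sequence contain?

GCGGCCGC occurs starting at positions 47, 102.
NotI cuts at 2 sites.

2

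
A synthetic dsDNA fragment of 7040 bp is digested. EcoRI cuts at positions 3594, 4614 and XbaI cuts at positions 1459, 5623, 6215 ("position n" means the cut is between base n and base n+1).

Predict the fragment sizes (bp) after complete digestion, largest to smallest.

Combined cut positions (sorted): 1459, 3594, 4614, 5623, 6215.
Linear molecule, 5 cuts → 6 fragments:
  1459 − 0 = 1459 bp
  3594 − 1459 = 2135 bp
  4614 − 3594 = 1020 bp
  5623 − 4614 = 1009 bp
  6215 − 5623 = 592 bp
  7040 − 6215 = 825 bp
Sorted largest to smallest: 2135, 1459, 1020, 1009, 825, 592 bp.

2135, 1459, 1020, 1009, 825, 592 bp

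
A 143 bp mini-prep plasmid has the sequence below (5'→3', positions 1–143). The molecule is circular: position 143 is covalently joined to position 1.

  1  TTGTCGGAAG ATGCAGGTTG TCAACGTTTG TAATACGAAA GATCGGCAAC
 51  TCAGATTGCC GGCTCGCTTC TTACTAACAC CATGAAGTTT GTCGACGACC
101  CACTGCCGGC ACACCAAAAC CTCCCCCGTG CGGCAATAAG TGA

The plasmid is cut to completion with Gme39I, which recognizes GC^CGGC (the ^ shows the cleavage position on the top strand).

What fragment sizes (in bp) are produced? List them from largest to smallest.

Gme39I sites (GCCGGC) start at positions 58, 105.
Gme39I cuts after base 2 of each site, so after positions 59, 106.
Circular molecule, 2 cuts → 2 fragments:
  60–106 → 47 bp
  107–143 then 1–59 → 37 + 59 = 96 bp
Sorted largest to smallest: 96, 47 bp.

96, 47 bp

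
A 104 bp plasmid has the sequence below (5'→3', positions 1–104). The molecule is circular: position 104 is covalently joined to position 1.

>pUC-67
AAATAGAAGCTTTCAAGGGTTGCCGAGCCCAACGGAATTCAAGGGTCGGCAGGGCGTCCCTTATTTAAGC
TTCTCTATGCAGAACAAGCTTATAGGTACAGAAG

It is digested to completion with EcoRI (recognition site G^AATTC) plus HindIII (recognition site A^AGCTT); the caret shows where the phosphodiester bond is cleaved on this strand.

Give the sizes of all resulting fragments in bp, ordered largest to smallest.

The EcoRI site (GAATTC) starts at position 35.
EcoRI cuts after the first base of each site, so after position 35.
HindIII sites (AAGCTT) start at positions 7, 67, 86.
HindIII cuts after the first base of each site, so after positions 7, 67, 86.
Combined cut positions: 7, 35, 67, 86.
Circular molecule, 4 cuts → 4 fragments:
  8–35 → 28 bp
  36–67 → 32 bp
  68–86 → 19 bp
  87–104 then 1–7 → 18 + 7 = 25 bp
Sorted largest to smallest: 32, 28, 25, 19 bp.

32, 28, 25, 19 bp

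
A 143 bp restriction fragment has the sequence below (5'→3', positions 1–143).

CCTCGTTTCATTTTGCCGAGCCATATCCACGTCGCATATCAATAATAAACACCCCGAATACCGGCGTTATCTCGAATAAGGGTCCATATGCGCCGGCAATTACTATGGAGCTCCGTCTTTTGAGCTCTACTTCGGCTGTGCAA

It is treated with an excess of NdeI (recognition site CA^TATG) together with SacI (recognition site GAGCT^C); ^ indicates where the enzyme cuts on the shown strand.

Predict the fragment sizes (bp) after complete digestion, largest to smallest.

The NdeI site (CATATG) starts at position 85.
NdeI cuts after base 2 of each site, so after position 86.
SacI sites (GAGCTC) start at positions 108, 122.
SacI cuts after base 5 of each site (before the last base), so after positions 112, 126.
Combined cut positions: 86, 112, 126.
Linear molecule, 3 cuts → 4 fragments:
  1–86 → 86 bp
  87–112 → 26 bp
  113–126 → 14 bp
  127–143 → 17 bp
Sorted largest to smallest: 86, 26, 17, 14 bp.

86, 26, 17, 14 bp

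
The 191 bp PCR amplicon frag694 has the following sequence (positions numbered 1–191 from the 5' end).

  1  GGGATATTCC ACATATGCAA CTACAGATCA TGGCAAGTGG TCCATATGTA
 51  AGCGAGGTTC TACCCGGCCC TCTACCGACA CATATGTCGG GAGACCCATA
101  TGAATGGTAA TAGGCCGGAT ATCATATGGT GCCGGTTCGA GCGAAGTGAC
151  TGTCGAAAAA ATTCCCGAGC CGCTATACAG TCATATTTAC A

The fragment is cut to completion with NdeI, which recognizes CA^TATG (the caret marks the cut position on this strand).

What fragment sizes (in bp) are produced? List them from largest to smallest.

NdeI sites (CATATG) start at positions 12, 43, 81, 97, 123.
NdeI cuts after base 2 of each site, so after positions 13, 44, 82, 98, 124.
Linear molecule, 5 cuts → 6 fragments:
  1–13 → 13 bp
  14–44 → 31 bp
  45–82 → 38 bp
  83–98 → 16 bp
  99–124 → 26 bp
  125–191 → 67 bp
Sorted largest to smallest: 67, 38, 31, 26, 16, 13 bp.

67, 38, 31, 26, 16, 13 bp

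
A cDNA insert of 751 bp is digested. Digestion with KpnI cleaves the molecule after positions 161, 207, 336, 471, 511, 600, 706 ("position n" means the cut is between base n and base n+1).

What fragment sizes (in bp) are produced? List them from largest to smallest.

Linear molecule, 7 cuts → 8 fragments:
  161 − 0 = 161 bp
  207 − 161 = 46 bp
  336 − 207 = 129 bp
  471 − 336 = 135 bp
  511 − 471 = 40 bp
  600 − 511 = 89 bp
  706 − 600 = 106 bp
  751 − 706 = 45 bp
Sorted largest to smallest: 161, 135, 129, 106, 89, 46, 45, 40 bp.

161, 135, 129, 106, 89, 46, 45, 40 bp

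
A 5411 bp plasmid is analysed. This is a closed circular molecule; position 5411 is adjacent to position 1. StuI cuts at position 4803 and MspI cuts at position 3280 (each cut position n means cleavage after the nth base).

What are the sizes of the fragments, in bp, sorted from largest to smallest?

Combined cut positions (sorted): 3280, 4803.
Circular molecule, 2 cuts → 2 fragments:
  4803 − 3280 = 1523 bp
  wrap: 5411 − 4803 + 3280 = 3888 bp
Sorted largest to smallest: 3888, 1523 bp.

3888, 1523 bp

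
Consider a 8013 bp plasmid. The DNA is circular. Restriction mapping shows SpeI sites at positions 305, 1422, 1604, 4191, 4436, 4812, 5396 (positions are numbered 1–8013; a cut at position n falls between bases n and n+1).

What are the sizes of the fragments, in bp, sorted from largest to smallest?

Circular molecule, 7 cuts → 7 fragments:
  1422 − 305 = 1117 bp
  1604 − 1422 = 182 bp
  4191 − 1604 = 2587 bp
  4436 − 4191 = 245 bp
  4812 − 4436 = 376 bp
  5396 − 4812 = 584 bp
  wrap: 8013 − 5396 + 305 = 2922 bp
Sorted largest to smallest: 2922, 2587, 1117, 584, 376, 245, 182 bp.

2922, 2587, 1117, 584, 376, 245, 182 bp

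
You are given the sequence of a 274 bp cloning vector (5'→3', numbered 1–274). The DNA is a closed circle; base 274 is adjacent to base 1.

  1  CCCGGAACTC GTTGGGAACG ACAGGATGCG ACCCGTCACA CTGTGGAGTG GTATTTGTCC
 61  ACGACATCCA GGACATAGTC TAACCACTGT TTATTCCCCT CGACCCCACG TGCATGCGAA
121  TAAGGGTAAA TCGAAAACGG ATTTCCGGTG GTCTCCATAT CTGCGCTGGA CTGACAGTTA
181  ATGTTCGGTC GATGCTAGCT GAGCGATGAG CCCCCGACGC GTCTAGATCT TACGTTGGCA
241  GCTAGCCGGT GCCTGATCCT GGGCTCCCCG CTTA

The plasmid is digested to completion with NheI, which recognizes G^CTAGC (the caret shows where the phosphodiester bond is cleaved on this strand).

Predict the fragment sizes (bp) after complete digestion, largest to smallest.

227, 47 bp

NheI sites (GCTAGC) start at positions 194, 241.
NheI cuts after the first base of each site, so after positions 194, 241.
Circular molecule, 2 cuts → 2 fragments:
  195–241 → 47 bp
  242–274 then 1–194 → 33 + 194 = 227 bp
Sorted largest to smallest: 227, 47 bp.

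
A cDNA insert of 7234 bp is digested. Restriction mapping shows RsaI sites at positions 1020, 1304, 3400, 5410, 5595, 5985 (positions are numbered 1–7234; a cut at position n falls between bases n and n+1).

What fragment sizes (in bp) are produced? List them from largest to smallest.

Linear molecule, 6 cuts → 7 fragments:
  1020 − 0 = 1020 bp
  1304 − 1020 = 284 bp
  3400 − 1304 = 2096 bp
  5410 − 3400 = 2010 bp
  5595 − 5410 = 185 bp
  5985 − 5595 = 390 bp
  7234 − 5985 = 1249 bp
Sorted largest to smallest: 2096, 2010, 1249, 1020, 390, 284, 185 bp.

2096, 2010, 1249, 1020, 390, 284, 185 bp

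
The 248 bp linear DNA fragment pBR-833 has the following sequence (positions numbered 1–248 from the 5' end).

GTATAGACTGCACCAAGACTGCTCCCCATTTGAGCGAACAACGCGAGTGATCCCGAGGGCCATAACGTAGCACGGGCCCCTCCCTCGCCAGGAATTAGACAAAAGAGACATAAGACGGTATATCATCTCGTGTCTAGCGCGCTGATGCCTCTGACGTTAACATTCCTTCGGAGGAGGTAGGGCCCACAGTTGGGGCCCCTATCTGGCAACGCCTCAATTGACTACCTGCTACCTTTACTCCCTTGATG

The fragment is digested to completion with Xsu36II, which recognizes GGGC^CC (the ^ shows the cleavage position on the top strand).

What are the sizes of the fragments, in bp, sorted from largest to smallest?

106, 77, 52, 13 bp

Xsu36II sites (GGGCCC) start at positions 74, 180, 193.
Xsu36II cuts after base 4 of each site, so after positions 77, 183, 196.
Linear molecule, 3 cuts → 4 fragments:
  1–77 → 77 bp
  78–183 → 106 bp
  184–196 → 13 bp
  197–248 → 52 bp
Sorted largest to smallest: 106, 77, 52, 13 bp.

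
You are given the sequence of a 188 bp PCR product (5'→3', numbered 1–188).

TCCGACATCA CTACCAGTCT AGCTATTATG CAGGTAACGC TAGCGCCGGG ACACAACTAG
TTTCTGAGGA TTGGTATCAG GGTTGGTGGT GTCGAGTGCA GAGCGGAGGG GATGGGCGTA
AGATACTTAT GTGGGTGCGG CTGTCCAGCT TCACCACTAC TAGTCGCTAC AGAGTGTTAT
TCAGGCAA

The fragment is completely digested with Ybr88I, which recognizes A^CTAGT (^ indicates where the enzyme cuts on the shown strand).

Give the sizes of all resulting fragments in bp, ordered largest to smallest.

103, 56, 29 bp

Ybr88I sites (ACTAGT) start at positions 56, 159.
Ybr88I cuts after the first base of each site, so after positions 56, 159.
Linear molecule, 2 cuts → 3 fragments:
  1–56 → 56 bp
  57–159 → 103 bp
  160–188 → 29 bp
Sorted largest to smallest: 103, 56, 29 bp.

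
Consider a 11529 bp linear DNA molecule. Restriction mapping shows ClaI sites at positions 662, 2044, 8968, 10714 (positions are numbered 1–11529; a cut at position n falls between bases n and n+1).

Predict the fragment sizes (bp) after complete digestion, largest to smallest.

6924, 1746, 1382, 815, 662 bp

Linear molecule, 4 cuts → 5 fragments:
  662 − 0 = 662 bp
  2044 − 662 = 1382 bp
  8968 − 2044 = 6924 bp
  10714 − 8968 = 1746 bp
  11529 − 10714 = 815 bp
Sorted largest to smallest: 6924, 1746, 1382, 815, 662 bp.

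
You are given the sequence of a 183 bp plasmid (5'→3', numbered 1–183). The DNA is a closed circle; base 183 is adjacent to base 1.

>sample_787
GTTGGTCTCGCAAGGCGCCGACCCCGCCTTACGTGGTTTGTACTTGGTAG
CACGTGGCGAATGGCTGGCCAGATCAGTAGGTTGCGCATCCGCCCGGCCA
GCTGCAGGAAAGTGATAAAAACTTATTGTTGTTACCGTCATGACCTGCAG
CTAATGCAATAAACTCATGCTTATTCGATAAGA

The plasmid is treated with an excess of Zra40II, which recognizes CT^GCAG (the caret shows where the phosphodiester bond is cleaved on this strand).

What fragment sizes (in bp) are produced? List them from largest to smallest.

Zra40II sites (CTGCAG) start at positions 102, 145.
Zra40II cuts after base 2 of each site, so after positions 103, 146.
Circular molecule, 2 cuts → 2 fragments:
  104–146 → 43 bp
  147–183 then 1–103 → 37 + 103 = 140 bp
Sorted largest to smallest: 140, 43 bp.

140, 43 bp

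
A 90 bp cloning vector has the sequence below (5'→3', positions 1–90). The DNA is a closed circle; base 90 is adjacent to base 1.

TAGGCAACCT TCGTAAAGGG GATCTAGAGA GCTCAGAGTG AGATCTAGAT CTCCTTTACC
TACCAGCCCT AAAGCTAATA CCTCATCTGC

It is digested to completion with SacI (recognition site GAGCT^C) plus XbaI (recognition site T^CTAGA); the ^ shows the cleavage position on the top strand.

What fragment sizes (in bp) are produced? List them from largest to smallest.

The SacI site (GAGCTC) starts at position 29.
SacI cuts after base 5 of each site (before the last base), so after position 33.
XbaI sites (TCTAGA) start at positions 23, 44.
XbaI cuts after the first base of each site, so after positions 23, 44.
Combined cut positions: 23, 33, 44.
Circular molecule, 3 cuts → 3 fragments:
  24–33 → 10 bp
  34–44 → 11 bp
  45–90 then 1–23 → 46 + 23 = 69 bp
Sorted largest to smallest: 69, 11, 10 bp.

69, 11, 10 bp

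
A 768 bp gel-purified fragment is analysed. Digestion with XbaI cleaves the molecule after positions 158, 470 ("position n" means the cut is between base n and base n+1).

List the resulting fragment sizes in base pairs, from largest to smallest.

Linear molecule, 2 cuts → 3 fragments:
  158 − 0 = 158 bp
  470 − 158 = 312 bp
  768 − 470 = 298 bp
Sorted largest to smallest: 312, 298, 158 bp.

312, 298, 158 bp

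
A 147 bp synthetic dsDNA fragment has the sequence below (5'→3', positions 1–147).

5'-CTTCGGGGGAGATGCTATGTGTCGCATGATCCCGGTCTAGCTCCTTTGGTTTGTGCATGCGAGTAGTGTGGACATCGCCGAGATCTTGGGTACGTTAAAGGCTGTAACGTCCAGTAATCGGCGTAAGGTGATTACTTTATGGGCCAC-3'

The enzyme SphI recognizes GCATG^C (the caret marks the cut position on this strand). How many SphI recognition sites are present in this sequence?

1

GCATGC occurs starting at position 55.
SphI cuts at 1 site.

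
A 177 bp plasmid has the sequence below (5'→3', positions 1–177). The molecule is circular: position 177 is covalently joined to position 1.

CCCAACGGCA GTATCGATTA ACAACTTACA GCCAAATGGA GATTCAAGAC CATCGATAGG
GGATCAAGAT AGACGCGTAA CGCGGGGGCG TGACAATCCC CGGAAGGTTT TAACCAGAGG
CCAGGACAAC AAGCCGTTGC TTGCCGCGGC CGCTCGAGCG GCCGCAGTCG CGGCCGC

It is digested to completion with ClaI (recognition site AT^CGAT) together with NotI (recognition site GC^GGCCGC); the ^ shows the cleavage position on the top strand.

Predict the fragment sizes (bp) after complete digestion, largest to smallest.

94, 39, 20, 12, 12 bp

ClaI sites (ATCGAT) start at positions 13, 52.
ClaI cuts after base 2 of each site, so after positions 14, 53.
NotI sites (GCGGCCGC) start at positions 146, 158, 170.
NotI cuts after base 2 of each site, so after positions 147, 159, 171.
Combined cut positions: 14, 53, 147, 159, 171.
Circular molecule, 5 cuts → 5 fragments:
  15–53 → 39 bp
  54–147 → 94 bp
  148–159 → 12 bp
  160–171 → 12 bp
  172–177 then 1–14 → 6 + 14 = 20 bp
Sorted largest to smallest: 94, 39, 20, 12, 12 bp.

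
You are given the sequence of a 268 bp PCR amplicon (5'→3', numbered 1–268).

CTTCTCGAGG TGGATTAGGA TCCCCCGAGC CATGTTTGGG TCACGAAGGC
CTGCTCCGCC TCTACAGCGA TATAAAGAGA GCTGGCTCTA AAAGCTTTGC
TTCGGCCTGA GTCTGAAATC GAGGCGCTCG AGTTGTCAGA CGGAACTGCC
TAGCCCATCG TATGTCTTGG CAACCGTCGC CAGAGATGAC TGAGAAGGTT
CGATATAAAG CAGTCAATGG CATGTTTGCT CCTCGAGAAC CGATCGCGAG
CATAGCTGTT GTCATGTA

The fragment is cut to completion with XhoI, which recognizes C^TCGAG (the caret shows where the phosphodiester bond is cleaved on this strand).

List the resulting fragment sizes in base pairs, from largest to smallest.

XhoI sites (CTCGAG) start at positions 4, 127, 232.
XhoI cuts after the first base of each site, so after positions 4, 127, 232.
Linear molecule, 3 cuts → 4 fragments:
  1–4 → 4 bp
  5–127 → 123 bp
  128–232 → 105 bp
  233–268 → 36 bp
Sorted largest to smallest: 123, 105, 36, 4 bp.

123, 105, 36, 4 bp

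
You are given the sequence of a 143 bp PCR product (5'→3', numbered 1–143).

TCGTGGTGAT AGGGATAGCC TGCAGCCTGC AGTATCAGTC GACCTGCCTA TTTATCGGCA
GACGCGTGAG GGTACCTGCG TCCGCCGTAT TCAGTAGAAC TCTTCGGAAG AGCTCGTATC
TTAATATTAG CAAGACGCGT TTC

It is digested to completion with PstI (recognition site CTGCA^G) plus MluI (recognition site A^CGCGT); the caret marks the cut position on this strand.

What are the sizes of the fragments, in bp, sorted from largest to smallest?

73, 31, 24, 8, 7 bp

PstI sites (CTGCAG) start at positions 20, 27.
PstI cuts after base 5 of each site (before the last base), so after positions 24, 31.
MluI sites (ACGCGT) start at positions 62, 135.
MluI cuts after the first base of each site, so after positions 62, 135.
Combined cut positions: 24, 31, 62, 135.
Linear molecule, 4 cuts → 5 fragments:
  1–24 → 24 bp
  25–31 → 7 bp
  32–62 → 31 bp
  63–135 → 73 bp
  136–143 → 8 bp
Sorted largest to smallest: 73, 31, 24, 8, 7 bp.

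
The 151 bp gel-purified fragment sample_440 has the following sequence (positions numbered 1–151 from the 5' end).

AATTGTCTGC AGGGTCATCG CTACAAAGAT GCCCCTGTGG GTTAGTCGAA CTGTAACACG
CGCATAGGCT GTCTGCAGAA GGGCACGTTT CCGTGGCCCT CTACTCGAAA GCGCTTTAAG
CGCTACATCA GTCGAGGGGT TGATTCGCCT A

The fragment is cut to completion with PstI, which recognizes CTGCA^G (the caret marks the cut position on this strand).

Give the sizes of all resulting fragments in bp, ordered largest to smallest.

PstI sites (CTGCAG) start at positions 7, 73.
PstI cuts after base 5 of each site (before the last base), so after positions 11, 77.
Linear molecule, 2 cuts → 3 fragments:
  1–11 → 11 bp
  12–77 → 66 bp
  78–151 → 74 bp
Sorted largest to smallest: 74, 66, 11 bp.

74, 66, 11 bp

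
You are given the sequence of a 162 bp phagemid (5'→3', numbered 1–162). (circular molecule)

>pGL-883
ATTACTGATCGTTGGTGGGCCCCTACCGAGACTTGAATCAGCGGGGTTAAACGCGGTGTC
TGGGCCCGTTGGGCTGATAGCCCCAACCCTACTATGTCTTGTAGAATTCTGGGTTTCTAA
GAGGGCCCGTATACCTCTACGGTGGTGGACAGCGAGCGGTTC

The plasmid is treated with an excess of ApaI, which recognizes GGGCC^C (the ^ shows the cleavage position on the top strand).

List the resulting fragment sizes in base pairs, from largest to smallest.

61, 56, 45 bp

ApaI sites (GGGCCC) start at positions 17, 62, 123.
ApaI cuts after base 5 of each site (before the last base), so after positions 21, 66, 127.
Circular molecule, 3 cuts → 3 fragments:
  22–66 → 45 bp
  67–127 → 61 bp
  128–162 then 1–21 → 35 + 21 = 56 bp
Sorted largest to smallest: 61, 56, 45 bp.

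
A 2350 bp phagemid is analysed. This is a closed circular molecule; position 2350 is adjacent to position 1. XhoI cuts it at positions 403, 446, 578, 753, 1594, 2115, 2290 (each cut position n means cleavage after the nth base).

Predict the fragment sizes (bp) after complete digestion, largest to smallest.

Circular molecule, 7 cuts → 7 fragments:
  446 − 403 = 43 bp
  578 − 446 = 132 bp
  753 − 578 = 175 bp
  1594 − 753 = 841 bp
  2115 − 1594 = 521 bp
  2290 − 2115 = 175 bp
  wrap: 2350 − 2290 + 403 = 463 bp
Sorted largest to smallest: 841, 521, 463, 175, 175, 132, 43 bp.

841, 521, 463, 175, 175, 132, 43 bp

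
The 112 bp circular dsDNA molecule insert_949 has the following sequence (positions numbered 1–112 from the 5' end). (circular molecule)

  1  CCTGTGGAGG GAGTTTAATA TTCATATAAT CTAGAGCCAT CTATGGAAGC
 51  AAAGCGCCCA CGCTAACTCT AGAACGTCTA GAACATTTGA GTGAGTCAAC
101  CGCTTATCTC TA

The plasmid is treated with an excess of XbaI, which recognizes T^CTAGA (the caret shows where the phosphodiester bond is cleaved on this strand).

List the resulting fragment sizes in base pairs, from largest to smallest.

XbaI sites (TCTAGA) start at positions 30, 68, 77.
XbaI cuts after the first base of each site, so after positions 30, 68, 77.
Circular molecule, 3 cuts → 3 fragments:
  31–68 → 38 bp
  69–77 → 9 bp
  78–112 then 1–30 → 35 + 30 = 65 bp
Sorted largest to smallest: 65, 38, 9 bp.

65, 38, 9 bp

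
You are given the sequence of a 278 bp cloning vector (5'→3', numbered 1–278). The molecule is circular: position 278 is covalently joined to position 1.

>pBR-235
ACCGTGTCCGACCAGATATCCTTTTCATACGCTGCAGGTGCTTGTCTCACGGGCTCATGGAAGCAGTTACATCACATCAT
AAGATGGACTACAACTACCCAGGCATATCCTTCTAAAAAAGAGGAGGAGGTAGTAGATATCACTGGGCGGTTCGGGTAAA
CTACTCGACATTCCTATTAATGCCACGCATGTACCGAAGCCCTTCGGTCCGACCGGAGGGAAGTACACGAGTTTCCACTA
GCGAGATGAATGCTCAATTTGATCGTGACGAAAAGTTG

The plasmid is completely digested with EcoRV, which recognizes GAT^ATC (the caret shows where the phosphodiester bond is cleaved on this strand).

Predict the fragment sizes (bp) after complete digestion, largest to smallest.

157, 121 bp

EcoRV sites (GATATC) start at positions 15, 136.
EcoRV cuts after base 3 of each site, so after positions 17, 138.
Circular molecule, 2 cuts → 2 fragments:
  18–138 → 121 bp
  139–278 then 1–17 → 140 + 17 = 157 bp
Sorted largest to smallest: 157, 121 bp.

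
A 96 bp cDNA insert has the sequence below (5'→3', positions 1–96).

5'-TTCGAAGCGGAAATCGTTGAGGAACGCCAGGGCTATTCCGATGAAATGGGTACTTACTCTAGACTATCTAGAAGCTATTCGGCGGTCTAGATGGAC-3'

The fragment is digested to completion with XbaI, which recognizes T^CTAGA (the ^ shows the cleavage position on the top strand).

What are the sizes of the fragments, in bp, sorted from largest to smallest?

XbaI sites (TCTAGA) start at positions 58, 67, 86.
XbaI cuts after the first base of each site, so after positions 58, 67, 86.
Linear molecule, 3 cuts → 4 fragments:
  1–58 → 58 bp
  59–67 → 9 bp
  68–86 → 19 bp
  87–96 → 10 bp
Sorted largest to smallest: 58, 19, 10, 9 bp.

58, 19, 10, 9 bp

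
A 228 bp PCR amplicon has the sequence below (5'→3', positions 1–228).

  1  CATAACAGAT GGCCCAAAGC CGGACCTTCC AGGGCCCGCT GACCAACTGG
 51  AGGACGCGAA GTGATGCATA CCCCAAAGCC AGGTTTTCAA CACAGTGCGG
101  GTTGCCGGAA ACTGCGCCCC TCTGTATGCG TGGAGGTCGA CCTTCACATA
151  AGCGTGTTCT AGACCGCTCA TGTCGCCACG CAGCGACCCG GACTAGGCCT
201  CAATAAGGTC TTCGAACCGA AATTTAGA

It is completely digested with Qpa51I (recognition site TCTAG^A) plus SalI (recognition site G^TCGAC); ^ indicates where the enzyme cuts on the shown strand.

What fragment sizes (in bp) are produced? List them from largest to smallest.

136, 66, 26 bp

The Qpa51I site (TCTAGA) starts at position 158.
Qpa51I cuts after base 5 of each site (before the last base), so after position 162.
The SalI site (GTCGAC) starts at position 136.
SalI cuts after the first base of each site, so after position 136.
Combined cut positions: 136, 162.
Linear molecule, 2 cuts → 3 fragments:
  1–136 → 136 bp
  137–162 → 26 bp
  163–228 → 66 bp
Sorted largest to smallest: 136, 66, 26 bp.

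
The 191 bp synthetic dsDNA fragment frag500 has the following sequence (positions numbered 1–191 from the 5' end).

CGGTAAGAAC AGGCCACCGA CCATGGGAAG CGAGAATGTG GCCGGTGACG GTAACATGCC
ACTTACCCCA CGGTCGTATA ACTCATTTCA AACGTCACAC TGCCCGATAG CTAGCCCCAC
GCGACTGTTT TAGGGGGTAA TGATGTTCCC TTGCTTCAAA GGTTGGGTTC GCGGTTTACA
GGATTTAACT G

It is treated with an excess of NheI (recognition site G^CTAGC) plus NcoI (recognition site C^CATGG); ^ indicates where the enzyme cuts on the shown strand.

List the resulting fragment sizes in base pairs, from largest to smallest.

The NheI site (GCTAGC) starts at position 110.
NheI cuts after the first base of each site, so after position 110.
The NcoI site (CCATGG) starts at position 21.
NcoI cuts after the first base of each site, so after position 21.
Combined cut positions: 21, 110.
Linear molecule, 2 cuts → 3 fragments:
  1–21 → 21 bp
  22–110 → 89 bp
  111–191 → 81 bp
Sorted largest to smallest: 89, 81, 21 bp.

89, 81, 21 bp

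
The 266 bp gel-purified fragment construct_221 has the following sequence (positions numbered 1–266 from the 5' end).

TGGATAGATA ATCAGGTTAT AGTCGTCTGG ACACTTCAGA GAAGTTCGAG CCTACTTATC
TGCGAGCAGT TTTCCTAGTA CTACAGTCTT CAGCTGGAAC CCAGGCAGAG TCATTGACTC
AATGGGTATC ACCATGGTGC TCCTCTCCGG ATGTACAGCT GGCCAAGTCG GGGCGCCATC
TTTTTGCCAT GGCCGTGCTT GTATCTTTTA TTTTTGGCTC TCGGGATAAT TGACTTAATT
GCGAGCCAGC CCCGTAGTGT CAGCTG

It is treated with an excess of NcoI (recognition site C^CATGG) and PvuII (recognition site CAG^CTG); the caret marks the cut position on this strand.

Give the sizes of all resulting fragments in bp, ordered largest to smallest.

NcoI sites (CCATGG) start at positions 132, 187.
NcoI cuts after the first base of each site, so after positions 132, 187.
PvuII sites (CAGCTG) start at positions 91, 156, 261.
PvuII cuts after base 3 of each site, so after positions 93, 158, 263.
Combined cut positions: 93, 132, 158, 187, 263.
Linear molecule, 5 cuts → 6 fragments:
  1–93 → 93 bp
  94–132 → 39 bp
  133–158 → 26 bp
  159–187 → 29 bp
  188–263 → 76 bp
  264–266 → 3 bp
Sorted largest to smallest: 93, 76, 39, 29, 26, 3 bp.

93, 76, 39, 29, 26, 3 bp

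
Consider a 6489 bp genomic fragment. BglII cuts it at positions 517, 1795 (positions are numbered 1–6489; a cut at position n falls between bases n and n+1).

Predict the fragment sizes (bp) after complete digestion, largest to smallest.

4694, 1278, 517 bp

Linear molecule, 2 cuts → 3 fragments:
  517 − 0 = 517 bp
  1795 − 517 = 1278 bp
  6489 − 1795 = 4694 bp
Sorted largest to smallest: 4694, 1278, 517 bp.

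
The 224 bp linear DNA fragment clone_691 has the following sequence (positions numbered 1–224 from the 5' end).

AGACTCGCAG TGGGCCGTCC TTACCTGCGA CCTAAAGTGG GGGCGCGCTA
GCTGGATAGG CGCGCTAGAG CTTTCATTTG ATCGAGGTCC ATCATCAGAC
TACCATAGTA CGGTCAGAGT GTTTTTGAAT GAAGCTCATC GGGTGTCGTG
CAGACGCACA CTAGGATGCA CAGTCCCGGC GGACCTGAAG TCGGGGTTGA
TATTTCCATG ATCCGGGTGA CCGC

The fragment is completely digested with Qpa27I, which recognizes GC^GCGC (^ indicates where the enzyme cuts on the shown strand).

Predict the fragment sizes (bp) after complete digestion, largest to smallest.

163, 44, 17 bp

Qpa27I sites (GCGCGC) start at positions 43, 60.
Qpa27I cuts after base 2 of each site, so after positions 44, 61.
Linear molecule, 2 cuts → 3 fragments:
  1–44 → 44 bp
  45–61 → 17 bp
  62–224 → 163 bp
Sorted largest to smallest: 163, 44, 17 bp.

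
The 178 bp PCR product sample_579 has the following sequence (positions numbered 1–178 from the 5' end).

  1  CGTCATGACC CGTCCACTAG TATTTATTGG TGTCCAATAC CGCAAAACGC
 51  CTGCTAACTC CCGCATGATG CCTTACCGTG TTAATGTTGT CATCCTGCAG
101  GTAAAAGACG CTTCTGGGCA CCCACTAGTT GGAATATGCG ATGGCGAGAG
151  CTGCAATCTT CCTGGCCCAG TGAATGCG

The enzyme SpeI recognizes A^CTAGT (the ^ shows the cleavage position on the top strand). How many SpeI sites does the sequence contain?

ACTAGT occurs starting at positions 16, 124.
SpeI cuts at 2 sites.

2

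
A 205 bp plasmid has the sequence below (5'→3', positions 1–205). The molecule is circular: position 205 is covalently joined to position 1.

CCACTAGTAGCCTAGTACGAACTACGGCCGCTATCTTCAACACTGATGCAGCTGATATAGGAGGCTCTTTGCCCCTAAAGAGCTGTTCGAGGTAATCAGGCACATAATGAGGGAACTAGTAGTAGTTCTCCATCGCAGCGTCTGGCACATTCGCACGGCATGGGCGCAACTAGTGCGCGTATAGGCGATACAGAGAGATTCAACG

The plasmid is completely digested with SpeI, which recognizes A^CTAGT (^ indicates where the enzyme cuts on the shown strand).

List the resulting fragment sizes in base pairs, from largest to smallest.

112, 54, 39 bp

SpeI sites (ACTAGT) start at positions 3, 115, 169.
SpeI cuts after the first base of each site, so after positions 3, 115, 169.
Circular molecule, 3 cuts → 3 fragments:
  4–115 → 112 bp
  116–169 → 54 bp
  170–205 then 1–3 → 36 + 3 = 39 bp
Sorted largest to smallest: 112, 54, 39 bp.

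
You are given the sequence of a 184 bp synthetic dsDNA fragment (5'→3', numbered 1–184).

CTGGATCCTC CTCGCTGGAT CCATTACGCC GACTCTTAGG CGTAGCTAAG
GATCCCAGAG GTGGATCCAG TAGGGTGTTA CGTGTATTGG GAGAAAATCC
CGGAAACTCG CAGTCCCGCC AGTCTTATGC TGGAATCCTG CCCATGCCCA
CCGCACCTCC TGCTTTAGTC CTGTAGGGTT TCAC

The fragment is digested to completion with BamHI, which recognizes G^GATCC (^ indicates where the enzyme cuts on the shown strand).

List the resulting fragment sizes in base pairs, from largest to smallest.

BamHI sites (GGATCC) start at positions 3, 17, 50, 63.
BamHI cuts after the first base of each site, so after positions 3, 17, 50, 63.
Linear molecule, 4 cuts → 5 fragments:
  1–3 → 3 bp
  4–17 → 14 bp
  18–50 → 33 bp
  51–63 → 13 bp
  64–184 → 121 bp
Sorted largest to smallest: 121, 33, 14, 13, 3 bp.

121, 33, 14, 13, 3 bp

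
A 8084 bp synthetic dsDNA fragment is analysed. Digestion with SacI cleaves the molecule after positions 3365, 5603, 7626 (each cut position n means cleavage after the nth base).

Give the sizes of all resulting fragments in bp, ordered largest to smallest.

3365, 2238, 2023, 458 bp

Linear molecule, 3 cuts → 4 fragments:
  3365 − 0 = 3365 bp
  5603 − 3365 = 2238 bp
  7626 − 5603 = 2023 bp
  8084 − 7626 = 458 bp
Sorted largest to smallest: 3365, 2238, 2023, 458 bp.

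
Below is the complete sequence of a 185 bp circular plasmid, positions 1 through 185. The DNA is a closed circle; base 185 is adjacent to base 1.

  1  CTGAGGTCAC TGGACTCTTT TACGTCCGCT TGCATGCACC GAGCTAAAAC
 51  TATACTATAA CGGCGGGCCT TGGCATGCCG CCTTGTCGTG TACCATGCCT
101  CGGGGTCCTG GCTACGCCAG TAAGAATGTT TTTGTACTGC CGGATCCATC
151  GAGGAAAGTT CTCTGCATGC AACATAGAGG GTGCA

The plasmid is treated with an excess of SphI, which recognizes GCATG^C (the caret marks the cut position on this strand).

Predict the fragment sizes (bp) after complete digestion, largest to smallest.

SphI sites (GCATGC) start at positions 32, 73, 165.
SphI cuts after base 5 of each site (before the last base), so after positions 36, 77, 169.
Circular molecule, 3 cuts → 3 fragments:
  37–77 → 41 bp
  78–169 → 92 bp
  170–185 then 1–36 → 16 + 36 = 52 bp
Sorted largest to smallest: 92, 52, 41 bp.

92, 52, 41 bp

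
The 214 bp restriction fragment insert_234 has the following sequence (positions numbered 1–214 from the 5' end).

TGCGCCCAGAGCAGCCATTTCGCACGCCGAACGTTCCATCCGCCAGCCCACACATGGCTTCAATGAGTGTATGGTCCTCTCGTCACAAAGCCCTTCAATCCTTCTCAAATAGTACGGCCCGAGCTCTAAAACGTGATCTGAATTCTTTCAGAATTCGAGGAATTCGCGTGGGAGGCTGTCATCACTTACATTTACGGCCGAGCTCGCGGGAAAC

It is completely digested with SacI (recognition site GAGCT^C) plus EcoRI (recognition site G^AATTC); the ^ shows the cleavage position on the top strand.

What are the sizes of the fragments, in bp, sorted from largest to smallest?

SacI sites (GAGCTC) start at positions 121, 200.
SacI cuts after base 5 of each site (before the last base), so after positions 125, 204.
EcoRI sites (GAATTC) start at positions 140, 151, 160.
EcoRI cuts after the first base of each site, so after positions 140, 151, 160.
Combined cut positions: 125, 140, 151, 160, 204.
Linear molecule, 5 cuts → 6 fragments:
  1–125 → 125 bp
  126–140 → 15 bp
  141–151 → 11 bp
  152–160 → 9 bp
  161–204 → 44 bp
  205–214 → 10 bp
Sorted largest to smallest: 125, 44, 15, 11, 10, 9 bp.

125, 44, 15, 11, 10, 9 bp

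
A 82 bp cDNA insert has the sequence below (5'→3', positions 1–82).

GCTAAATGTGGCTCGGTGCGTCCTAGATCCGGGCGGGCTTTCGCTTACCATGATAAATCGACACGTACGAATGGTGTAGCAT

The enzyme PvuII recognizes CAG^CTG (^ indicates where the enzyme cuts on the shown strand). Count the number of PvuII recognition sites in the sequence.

No occurrence of CAGCTG is present in the sequence.
PvuII does not cut: 0 sites.

0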